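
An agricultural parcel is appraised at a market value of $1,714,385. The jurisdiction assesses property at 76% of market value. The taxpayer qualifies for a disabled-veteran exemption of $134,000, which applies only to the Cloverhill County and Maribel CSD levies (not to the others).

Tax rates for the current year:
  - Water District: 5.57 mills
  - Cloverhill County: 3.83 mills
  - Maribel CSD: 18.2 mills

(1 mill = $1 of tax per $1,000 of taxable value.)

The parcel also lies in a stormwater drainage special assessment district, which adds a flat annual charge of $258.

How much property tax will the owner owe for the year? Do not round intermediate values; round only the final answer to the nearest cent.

$33,266.92

Assessed value = $1,714,385 × 0.76 = $1,302,932.6
Water District: $1,302,932.6 × 0.00557 = $7,257.334582
Cloverhill County: ($1,302,932.6 − $134,000) × 0.00383 = $1,168,932.6 × 0.00383 = $4,477.011858
Maribel CSD: ($1,302,932.6 − $134,000) × 0.0182 = $1,168,932.6 × 0.0182 = $21,274.57332
Levies subtotal = $33,008.91976
Total = $33,008.91976 + $258 = $33,266.91976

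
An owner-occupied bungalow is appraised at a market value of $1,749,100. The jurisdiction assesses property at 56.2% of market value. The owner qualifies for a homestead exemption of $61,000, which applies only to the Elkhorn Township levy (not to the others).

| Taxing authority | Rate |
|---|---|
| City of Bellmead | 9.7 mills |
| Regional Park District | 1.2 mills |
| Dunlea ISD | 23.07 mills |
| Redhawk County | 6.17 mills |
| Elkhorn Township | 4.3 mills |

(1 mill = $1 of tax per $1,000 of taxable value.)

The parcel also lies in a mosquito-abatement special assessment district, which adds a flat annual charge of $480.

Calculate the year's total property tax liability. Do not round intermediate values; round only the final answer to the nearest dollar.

$43,902

Assessed value = $1,749,100 × 0.562 = $982,994.2
City of Bellmead: $982,994.2 × 0.0097 = $9,535.04374
Regional Park District: $982,994.2 × 0.0012 = $1,179.59304
Dunlea ISD: $982,994.2 × 0.02307 = $22,677.676194
Redhawk County: $982,994.2 × 0.00617 = $6,065.074214
Elkhorn Township: ($982,994.2 − $61,000) × 0.0043 = $921,994.2 × 0.0043 = $3,964.57506
Levies subtotal = $43,421.962248
Total = $43,421.962248 + $480 = $43,901.962248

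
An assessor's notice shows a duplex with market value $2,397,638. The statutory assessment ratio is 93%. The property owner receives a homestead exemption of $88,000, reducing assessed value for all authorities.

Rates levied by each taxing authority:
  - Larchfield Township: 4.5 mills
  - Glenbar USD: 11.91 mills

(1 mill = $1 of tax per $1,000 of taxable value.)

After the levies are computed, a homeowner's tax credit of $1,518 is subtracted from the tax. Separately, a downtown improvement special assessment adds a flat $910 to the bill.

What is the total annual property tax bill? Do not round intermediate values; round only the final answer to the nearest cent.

Assessed value = $2,397,638 × 0.93 = $2,229,803.34
Taxable value = $2,229,803.34 − $88,000 = $2,141,803.34
Larchfield Township: $2,141,803.34 × 0.0045 = $9,638.11503
Glenbar USD: $2,141,803.34 × 0.01191 = $25,508.8777794
Levies subtotal = $35,146.9928094
After credit = $35,146.9928094 − $1,518 = $33,628.9928094
Total = $33,628.9928094 + $910 = $34,538.9928094

$34,538.99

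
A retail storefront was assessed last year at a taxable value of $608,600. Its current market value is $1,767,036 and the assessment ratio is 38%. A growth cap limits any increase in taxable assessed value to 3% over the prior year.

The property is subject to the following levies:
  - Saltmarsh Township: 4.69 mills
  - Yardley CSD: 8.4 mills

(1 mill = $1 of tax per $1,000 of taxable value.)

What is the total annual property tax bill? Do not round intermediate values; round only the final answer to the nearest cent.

Uncapped assessed value = $1,767,036 × 0.38 = $671,473.68
Cap limit = $608,600 × 1.03 = $626,858
Taxable assessed value = min($671,473.68, $626,858) = $626,858 (cap binds)
Saltmarsh Township: $626,858 × 0.00469 = $2,939.96402
Yardley CSD: $626,858 × 0.0084 = $5,265.6072
Total = $8,205.57122

$8,205.57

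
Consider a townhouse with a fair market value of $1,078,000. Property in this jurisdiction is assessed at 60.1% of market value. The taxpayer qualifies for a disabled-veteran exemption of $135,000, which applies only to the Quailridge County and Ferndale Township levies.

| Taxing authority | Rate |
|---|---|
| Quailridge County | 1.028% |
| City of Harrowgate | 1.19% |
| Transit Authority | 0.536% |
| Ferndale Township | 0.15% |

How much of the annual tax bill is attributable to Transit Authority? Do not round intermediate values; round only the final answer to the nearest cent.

$3,472.63

Assessed value = $1,078,000 × 0.601 = $647,878
Transit Authority taxable value = $647,878 (exemption does not apply)
Transit Authority levy = $647,878 × 0.00536 = $3,472.62608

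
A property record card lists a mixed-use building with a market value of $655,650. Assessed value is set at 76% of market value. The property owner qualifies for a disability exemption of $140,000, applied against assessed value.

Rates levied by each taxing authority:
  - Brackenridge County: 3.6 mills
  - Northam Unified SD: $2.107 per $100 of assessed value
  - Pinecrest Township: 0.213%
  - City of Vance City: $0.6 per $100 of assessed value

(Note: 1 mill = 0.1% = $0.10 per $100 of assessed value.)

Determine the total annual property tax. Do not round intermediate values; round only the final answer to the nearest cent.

$11,752.04

Assessed value = $655,650 × 0.76 = $498,294
Taxable value = $498,294 − $140,000 = $358,294
Brackenridge County: $358,294 × 0.0036 = $1,289.8584
Northam Unified SD: $358,294 × 0.02107 = $7,549.25458
Pinecrest Township: $358,294 × 0.00213 = $763.16622
City of Vance City: $358,294 × 0.006 = $2,149.764
Total = $11,752.0432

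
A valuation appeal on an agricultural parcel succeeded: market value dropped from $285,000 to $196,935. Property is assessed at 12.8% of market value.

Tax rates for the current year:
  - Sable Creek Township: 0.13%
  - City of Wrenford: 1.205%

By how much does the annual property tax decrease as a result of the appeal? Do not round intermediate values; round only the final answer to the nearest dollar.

Old assessed value = $285,000 × 0.128 = $36,480
New assessed value = $196,935 × 0.128 = $25,207.68
Combined rate = 0.0013 + 0.01205 = 0.01335
Old tax = $36,480 × 0.01335 = $487.008
New tax = $25,207.68 × 0.01335 = $336.522528
Reduction = $487.008 − $336.522528 = $150.485472

$150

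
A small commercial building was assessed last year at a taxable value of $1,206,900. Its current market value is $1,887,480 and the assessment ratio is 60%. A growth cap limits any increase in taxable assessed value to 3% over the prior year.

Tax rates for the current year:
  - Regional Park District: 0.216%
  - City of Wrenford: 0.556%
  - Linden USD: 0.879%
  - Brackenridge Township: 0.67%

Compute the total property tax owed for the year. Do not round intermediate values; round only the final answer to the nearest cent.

Uncapped assessed value = $1,887,480 × 0.6 = $1,132,488
Cap limit = $1,206,900 × 1.03 = $1,243,107
Taxable assessed value = min($1,132,488, $1,243,107) = $1,132,488 (cap does not bind)
Regional Park District: $1,132,488 × 0.00216 = $2,446.17408
City of Wrenford: $1,132,488 × 0.00556 = $6,296.63328
Linden USD: $1,132,488 × 0.00879 = $9,954.56952
Brackenridge Township: $1,132,488 × 0.0067 = $7,587.6696
Total = $26,285.04648

$26,285.05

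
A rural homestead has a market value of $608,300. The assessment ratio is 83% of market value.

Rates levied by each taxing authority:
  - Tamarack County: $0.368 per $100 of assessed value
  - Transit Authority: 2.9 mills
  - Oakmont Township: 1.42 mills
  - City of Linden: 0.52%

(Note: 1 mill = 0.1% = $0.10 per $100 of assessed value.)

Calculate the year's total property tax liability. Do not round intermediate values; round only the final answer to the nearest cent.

$6,664.53

Assessed value = $608,300 × 0.83 = $504,889
Tamarack County: $504,889 × 0.00368 = $1,857.99152
Transit Authority: $504,889 × 0.0029 = $1,464.1781
Oakmont Township: $504,889 × 0.00142 = $716.94238
City of Linden: $504,889 × 0.0052 = $2,625.4228
Total = $6,664.5348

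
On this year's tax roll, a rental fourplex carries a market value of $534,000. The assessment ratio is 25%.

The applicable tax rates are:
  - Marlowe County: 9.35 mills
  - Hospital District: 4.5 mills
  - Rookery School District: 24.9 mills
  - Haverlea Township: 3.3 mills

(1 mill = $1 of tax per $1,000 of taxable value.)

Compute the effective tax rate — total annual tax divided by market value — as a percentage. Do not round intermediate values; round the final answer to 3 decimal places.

Assessed value = $534,000 × 0.25 = $133,500
Marlowe County: $133,500 × 0.00935 = $1,248.225
Hospital District: $133,500 × 0.0045 = $600.75
Rookery School District: $133,500 × 0.0249 = $3,324.15
Haverlea Township: $133,500 × 0.0033 = $440.55
Total tax = $5,613.675
Effective rate = $5,613.675 ÷ $534,000 = 1.051% of market value

1.051%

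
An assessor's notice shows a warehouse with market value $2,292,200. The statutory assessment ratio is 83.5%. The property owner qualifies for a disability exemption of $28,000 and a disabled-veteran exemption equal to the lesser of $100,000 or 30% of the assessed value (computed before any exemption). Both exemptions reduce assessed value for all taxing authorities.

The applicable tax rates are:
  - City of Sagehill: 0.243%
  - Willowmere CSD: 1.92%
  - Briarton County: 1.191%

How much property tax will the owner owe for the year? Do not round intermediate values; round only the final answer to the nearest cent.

$59,902.00

Assessed value = $2,292,200 × 0.835 = $1,913,987
Disabled-veteran exemption = min($100,000, 30% × $1,913,987) = min($100,000, $574,196.1) = $100,000 (dollar cap binds)
Taxable value = $1,913,987 − $28,000 − $100,000 = $1,785,987
City of Sagehill: $1,785,987 × 0.00243 = $4,339.94841
Willowmere CSD: $1,785,987 × 0.0192 = $34,290.9504
Briarton County: $1,785,987 × 0.01191 = $21,271.10517
Total = $59,902.00398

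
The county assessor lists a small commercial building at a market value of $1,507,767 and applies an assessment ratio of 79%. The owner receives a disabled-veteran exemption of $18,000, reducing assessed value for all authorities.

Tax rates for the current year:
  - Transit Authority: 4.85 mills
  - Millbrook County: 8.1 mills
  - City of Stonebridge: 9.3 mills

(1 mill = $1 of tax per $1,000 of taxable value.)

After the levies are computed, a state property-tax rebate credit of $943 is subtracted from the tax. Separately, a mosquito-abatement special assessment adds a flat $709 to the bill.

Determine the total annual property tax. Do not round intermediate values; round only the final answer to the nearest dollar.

$25,868

Assessed value = $1,507,767 × 0.79 = $1,191,135.93
Taxable value = $1,191,135.93 − $18,000 = $1,173,135.93
Transit Authority: $1,173,135.93 × 0.00485 = $5,689.7092605
Millbrook County: $1,173,135.93 × 0.0081 = $9,502.401033
City of Stonebridge: $1,173,135.93 × 0.0093 = $10,910.164149
Levies subtotal = $26,102.2744425
After credit = $26,102.2744425 − $943 = $25,159.2744425
Total = $25,159.2744425 + $709 = $25,868.2744425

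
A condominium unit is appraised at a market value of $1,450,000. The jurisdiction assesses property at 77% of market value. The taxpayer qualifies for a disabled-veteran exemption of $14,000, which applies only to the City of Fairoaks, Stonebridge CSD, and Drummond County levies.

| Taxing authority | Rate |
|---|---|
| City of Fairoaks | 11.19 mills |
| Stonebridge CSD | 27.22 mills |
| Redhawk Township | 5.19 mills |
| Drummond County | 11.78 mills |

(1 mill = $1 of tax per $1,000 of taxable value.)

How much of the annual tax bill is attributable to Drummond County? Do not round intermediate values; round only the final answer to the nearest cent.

$12,987.45

Assessed value = $1,450,000 × 0.77 = $1,116,500
Drummond County taxable value = $1,116,500 − $14,000 = $1,102,500
Drummond County levy = $1,102,500 × 0.01178 = $12,987.45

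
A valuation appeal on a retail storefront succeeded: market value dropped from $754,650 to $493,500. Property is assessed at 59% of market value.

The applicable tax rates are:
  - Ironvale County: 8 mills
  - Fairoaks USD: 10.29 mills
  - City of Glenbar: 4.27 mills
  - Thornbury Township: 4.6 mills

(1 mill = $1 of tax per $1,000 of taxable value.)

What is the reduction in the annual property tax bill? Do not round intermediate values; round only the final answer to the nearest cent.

Old assessed value = $754,650 × 0.59 = $445,243.5
New assessed value = $493,500 × 0.59 = $291,165
Combined rate = 0.008 + 0.01029 + 0.00427 + 0.0046 = 0.02716
Old tax = $445,243.5 × 0.02716 = $12,092.81346
New tax = $291,165 × 0.02716 = $7,908.0414
Reduction = $12,092.81346 − $7,908.0414 = $4,184.77206

$4,184.77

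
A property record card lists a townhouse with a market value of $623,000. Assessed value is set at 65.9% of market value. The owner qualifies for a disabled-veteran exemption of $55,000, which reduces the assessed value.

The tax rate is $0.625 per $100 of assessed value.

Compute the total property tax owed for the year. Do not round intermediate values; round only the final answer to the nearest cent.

Assessed value = $623,000 × 0.659 = $410,557
Taxable value = $410,557 − $55,000 = $355,557
Tax = $355,557 × 0.00625 = $2,222.23125

$2,222.23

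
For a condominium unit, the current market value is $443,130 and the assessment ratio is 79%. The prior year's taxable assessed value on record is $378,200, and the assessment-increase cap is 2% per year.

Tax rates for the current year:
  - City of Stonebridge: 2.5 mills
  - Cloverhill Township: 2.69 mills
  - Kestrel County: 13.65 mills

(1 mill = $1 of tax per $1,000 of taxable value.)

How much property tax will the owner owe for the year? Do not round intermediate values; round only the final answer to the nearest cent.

Uncapped assessed value = $443,130 × 0.79 = $350,072.7
Cap limit = $378,200 × 1.02 = $385,764
Taxable assessed value = min($350,072.7, $385,764) = $350,072.7 (cap does not bind)
City of Stonebridge: $350,072.7 × 0.0025 = $875.18175
Cloverhill Township: $350,072.7 × 0.00269 = $941.695563
Kestrel County: $350,072.7 × 0.01365 = $4,778.492355
Total = $6,595.369668

$6,595.37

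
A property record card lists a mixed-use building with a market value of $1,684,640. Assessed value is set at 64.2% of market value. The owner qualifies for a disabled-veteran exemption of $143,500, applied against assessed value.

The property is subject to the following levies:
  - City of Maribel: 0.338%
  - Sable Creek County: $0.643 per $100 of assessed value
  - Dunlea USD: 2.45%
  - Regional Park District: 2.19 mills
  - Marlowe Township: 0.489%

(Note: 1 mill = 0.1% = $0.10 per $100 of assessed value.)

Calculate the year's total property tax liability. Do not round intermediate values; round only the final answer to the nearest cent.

$38,825.43

Assessed value = $1,684,640 × 0.642 = $1,081,538.88
Taxable value = $1,081,538.88 − $143,500 = $938,038.88
City of Maribel: $938,038.88 × 0.00338 = $3,170.5714144
Sable Creek County: $938,038.88 × 0.00643 = $6,031.5899984
Dunlea USD: $938,038.88 × 0.0245 = $22,981.95256
Regional Park District: $938,038.88 × 0.00219 = $2,054.3051472
Marlowe Township: $938,038.88 × 0.00489 = $4,587.0101232
Total = $38,825.4292432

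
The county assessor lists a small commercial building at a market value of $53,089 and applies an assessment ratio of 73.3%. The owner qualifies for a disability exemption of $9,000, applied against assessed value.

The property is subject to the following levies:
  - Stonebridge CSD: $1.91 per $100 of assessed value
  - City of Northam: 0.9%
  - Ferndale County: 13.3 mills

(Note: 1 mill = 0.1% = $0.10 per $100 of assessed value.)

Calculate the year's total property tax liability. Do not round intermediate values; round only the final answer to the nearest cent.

Assessed value = $53,089 × 0.733 = $38,914.237
Taxable value = $38,914.237 − $9,000 = $29,914.237
Stonebridge CSD: $29,914.237 × 0.0191 = $571.3619267
City of Northam: $29,914.237 × 0.009 = $269.228133
Ferndale County: $29,914.237 × 0.0133 = $397.8593521
Total = $1,238.4494118

$1,238.45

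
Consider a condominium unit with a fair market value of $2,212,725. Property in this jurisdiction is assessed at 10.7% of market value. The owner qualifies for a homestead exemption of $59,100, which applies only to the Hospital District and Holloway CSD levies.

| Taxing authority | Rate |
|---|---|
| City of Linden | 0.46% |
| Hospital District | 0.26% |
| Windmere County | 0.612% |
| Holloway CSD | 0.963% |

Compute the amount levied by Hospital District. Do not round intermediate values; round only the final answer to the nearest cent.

Assessed value = $2,212,725 × 0.107 = $236,761.575
Hospital District taxable value = $236,761.575 − $59,100 = $177,661.575
Hospital District levy = $177,661.575 × 0.0026 = $461.920095

$461.92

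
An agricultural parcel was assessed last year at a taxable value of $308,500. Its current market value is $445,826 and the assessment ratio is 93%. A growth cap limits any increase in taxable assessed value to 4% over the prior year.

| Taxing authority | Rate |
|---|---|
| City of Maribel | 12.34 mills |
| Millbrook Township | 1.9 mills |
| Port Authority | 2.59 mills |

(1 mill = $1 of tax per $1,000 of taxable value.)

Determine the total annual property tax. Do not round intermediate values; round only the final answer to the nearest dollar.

Uncapped assessed value = $445,826 × 0.93 = $414,618.18
Cap limit = $308,500 × 1.04 = $320,840
Taxable assessed value = min($414,618.18, $320,840) = $320,840 (cap binds)
City of Maribel: $320,840 × 0.01234 = $3,959.1656
Millbrook Township: $320,840 × 0.0019 = $609.596
Port Authority: $320,840 × 0.00259 = $830.9756
Total = $5,399.7372

$5,400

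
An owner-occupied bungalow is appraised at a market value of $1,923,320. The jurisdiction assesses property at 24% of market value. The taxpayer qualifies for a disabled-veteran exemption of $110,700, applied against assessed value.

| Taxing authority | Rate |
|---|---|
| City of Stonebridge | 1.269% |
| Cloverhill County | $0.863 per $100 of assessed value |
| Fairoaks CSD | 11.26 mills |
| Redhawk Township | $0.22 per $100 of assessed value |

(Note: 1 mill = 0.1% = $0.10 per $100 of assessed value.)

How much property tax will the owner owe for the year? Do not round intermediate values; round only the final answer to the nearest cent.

Assessed value = $1,923,320 × 0.24 = $461,596.8
Taxable value = $461,596.8 − $110,700 = $350,896.8
City of Stonebridge: $350,896.8 × 0.01269 = $4,452.880392
Cloverhill County: $350,896.8 × 0.00863 = $3,028.239384
Fairoaks CSD: $350,896.8 × 0.01126 = $3,951.097968
Redhawk Township: $350,896.8 × 0.0022 = $771.97296
Total = $12,204.190704

$12,204.19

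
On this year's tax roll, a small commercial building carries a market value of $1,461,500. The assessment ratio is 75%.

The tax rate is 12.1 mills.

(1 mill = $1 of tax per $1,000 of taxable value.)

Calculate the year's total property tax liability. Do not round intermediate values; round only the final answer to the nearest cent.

$13,263.11

Assessed value = $1,461,500 × 0.75 = $1,096,125
Tax = $1,096,125 × 0.0121 = $13,263.1125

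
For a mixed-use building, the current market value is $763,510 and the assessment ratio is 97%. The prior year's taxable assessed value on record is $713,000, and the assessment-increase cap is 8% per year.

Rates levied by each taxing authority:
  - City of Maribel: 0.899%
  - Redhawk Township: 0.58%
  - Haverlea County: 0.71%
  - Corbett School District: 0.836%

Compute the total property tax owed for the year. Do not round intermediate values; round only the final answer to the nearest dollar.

Uncapped assessed value = $763,510 × 0.97 = $740,604.7
Cap limit = $713,000 × 1.08 = $770,040
Taxable assessed value = min($740,604.7, $770,040) = $740,604.7 (cap does not bind)
City of Maribel: $740,604.7 × 0.00899 = $6,658.036253
Redhawk Township: $740,604.7 × 0.0058 = $4,295.50726
Haverlea County: $740,604.7 × 0.0071 = $5,258.29337
Corbett School District: $740,604.7 × 0.00836 = $6,191.455292
Total = $22,403.292175

$22,403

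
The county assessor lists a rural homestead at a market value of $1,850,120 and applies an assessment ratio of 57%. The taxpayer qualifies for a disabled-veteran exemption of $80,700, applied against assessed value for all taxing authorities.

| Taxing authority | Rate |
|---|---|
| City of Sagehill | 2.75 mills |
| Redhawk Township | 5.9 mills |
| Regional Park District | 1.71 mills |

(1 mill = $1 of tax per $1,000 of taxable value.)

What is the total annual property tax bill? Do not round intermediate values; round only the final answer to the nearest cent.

$10,089.28

Assessed value = $1,850,120 × 0.57 = $1,054,568.4
Taxable value = $1,054,568.4 − $80,700 = $973,868.4
City of Sagehill: $973,868.4 × 0.00275 = $2,678.1381
Redhawk Township: $973,868.4 × 0.0059 = $5,745.82356
Regional Park District: $973,868.4 × 0.00171 = $1,665.314964
Total = $2,678.1381 + $5,745.82356 + $1,665.314964 = $10,089.276624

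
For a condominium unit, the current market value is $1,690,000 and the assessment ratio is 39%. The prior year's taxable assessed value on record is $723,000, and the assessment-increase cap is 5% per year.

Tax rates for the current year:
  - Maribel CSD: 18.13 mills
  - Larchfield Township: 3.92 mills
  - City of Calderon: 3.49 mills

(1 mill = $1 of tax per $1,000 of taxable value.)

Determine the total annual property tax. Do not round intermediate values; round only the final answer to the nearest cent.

$16,833.41

Uncapped assessed value = $1,690,000 × 0.39 = $659,100
Cap limit = $723,000 × 1.05 = $759,150
Taxable assessed value = min($659,100, $759,150) = $659,100 (cap does not bind)
Maribel CSD: $659,100 × 0.01813 = $11,949.483
Larchfield Township: $659,100 × 0.00392 = $2,583.672
City of Calderon: $659,100 × 0.00349 = $2,300.259
Total = $16,833.414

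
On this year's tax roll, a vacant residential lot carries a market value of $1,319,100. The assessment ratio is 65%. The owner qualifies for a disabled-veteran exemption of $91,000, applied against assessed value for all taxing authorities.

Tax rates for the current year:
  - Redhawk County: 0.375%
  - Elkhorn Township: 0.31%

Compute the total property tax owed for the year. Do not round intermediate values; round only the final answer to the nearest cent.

Assessed value = $1,319,100 × 0.65 = $857,415
Taxable value = $857,415 − $91,000 = $766,415
Redhawk County: $766,415 × 0.00375 = $2,874.05625
Elkhorn Township: $766,415 × 0.0031 = $2,375.8865
Total = $2,874.05625 + $2,375.8865 = $5,249.94275

$5,249.94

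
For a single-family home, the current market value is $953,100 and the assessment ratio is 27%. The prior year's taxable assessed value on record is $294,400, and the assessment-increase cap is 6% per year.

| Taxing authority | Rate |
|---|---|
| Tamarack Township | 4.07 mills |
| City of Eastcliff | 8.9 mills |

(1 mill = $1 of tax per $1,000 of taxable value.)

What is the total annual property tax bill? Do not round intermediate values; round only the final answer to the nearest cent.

$3,337.66

Uncapped assessed value = $953,100 × 0.27 = $257,337
Cap limit = $294,400 × 1.06 = $312,064
Taxable assessed value = min($257,337, $312,064) = $257,337 (cap does not bind)
Tamarack Township: $257,337 × 0.00407 = $1,047.36159
City of Eastcliff: $257,337 × 0.0089 = $2,290.2993
Total = $3,337.66089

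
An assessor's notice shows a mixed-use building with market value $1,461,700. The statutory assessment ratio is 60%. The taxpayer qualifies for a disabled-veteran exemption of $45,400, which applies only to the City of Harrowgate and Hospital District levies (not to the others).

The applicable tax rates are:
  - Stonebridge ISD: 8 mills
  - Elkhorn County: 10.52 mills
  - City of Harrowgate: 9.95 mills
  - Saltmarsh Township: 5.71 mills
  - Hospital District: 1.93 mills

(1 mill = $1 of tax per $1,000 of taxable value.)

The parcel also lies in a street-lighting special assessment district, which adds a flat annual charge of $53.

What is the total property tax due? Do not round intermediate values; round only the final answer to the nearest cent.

Assessed value = $1,461,700 × 0.6 = $877,020
Stonebridge ISD: $877,020 × 0.008 = $7,016.16
Elkhorn County: $877,020 × 0.01052 = $9,226.2504
City of Harrowgate: ($877,020 − $45,400) × 0.00995 = $831,620 × 0.00995 = $8,274.619
Saltmarsh Township: $877,020 × 0.00571 = $5,007.7842
Hospital District: ($877,020 − $45,400) × 0.00193 = $831,620 × 0.00193 = $1,605.0266
Levies subtotal = $31,129.8402
Total = $31,129.8402 + $53 = $31,182.8402

$31,182.84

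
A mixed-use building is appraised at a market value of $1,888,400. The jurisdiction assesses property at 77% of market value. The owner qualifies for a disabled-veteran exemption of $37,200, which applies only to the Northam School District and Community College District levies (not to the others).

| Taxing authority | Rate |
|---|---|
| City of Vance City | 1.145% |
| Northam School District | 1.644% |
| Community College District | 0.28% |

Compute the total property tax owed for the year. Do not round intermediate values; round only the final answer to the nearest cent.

Assessed value = $1,888,400 × 0.77 = $1,454,068
City of Vance City: $1,454,068 × 0.01145 = $16,649.0786
Northam School District: ($1,454,068 − $37,200) × 0.01644 = $1,416,868 × 0.01644 = $23,293.30992
Community College District: ($1,454,068 − $37,200) × 0.0028 = $1,416,868 × 0.0028 = $3,967.2304
Total = $43,909.61892

$43,909.62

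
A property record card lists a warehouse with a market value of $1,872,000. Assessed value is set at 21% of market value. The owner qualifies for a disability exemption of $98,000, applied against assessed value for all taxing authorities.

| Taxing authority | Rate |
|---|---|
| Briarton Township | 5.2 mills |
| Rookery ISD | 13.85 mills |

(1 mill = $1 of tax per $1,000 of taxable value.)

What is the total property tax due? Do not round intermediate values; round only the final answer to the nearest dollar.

$5,622

Assessed value = $1,872,000 × 0.21 = $393,120
Taxable value = $393,120 − $98,000 = $295,120
Briarton Township: $295,120 × 0.0052 = $1,534.624
Rookery ISD: $295,120 × 0.01385 = $4,087.412
Total = $1,534.624 + $4,087.412 = $5,622.036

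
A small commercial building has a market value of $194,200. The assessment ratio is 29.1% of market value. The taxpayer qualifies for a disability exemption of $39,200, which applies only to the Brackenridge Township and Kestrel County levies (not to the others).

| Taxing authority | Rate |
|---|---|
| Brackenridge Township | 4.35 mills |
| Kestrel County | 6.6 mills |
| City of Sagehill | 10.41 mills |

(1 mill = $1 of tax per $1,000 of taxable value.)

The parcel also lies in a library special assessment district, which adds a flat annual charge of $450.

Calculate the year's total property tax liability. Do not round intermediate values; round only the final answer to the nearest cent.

Assessed value = $194,200 × 0.291 = $56,512.2
Brackenridge Township: ($56,512.2 − $39,200) × 0.00435 = $17,312.2 × 0.00435 = $75.30807
Kestrel County: ($56,512.2 − $39,200) × 0.0066 = $17,312.2 × 0.0066 = $114.26052
City of Sagehill: $56,512.2 × 0.01041 = $588.292002
Levies subtotal = $777.860592
Total = $777.860592 + $450 = $1,227.860592

$1,227.86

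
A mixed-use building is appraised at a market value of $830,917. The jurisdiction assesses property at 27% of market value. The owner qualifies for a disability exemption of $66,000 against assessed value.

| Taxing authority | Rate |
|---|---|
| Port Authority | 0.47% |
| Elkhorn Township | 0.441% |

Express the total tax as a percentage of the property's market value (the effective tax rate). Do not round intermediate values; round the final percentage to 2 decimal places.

0.17%

Assessed value = $830,917 × 0.27 = $224,347.59
Taxable value = $224,347.59 − $66,000 = $158,347.59
Port Authority: $158,347.59 × 0.0047 = $744.233673
Elkhorn Township: $158,347.59 × 0.00441 = $698.3128719
Total tax = $1,442.5465449
Effective rate = $1,442.5465449 ÷ $830,917 = 0.17% of market value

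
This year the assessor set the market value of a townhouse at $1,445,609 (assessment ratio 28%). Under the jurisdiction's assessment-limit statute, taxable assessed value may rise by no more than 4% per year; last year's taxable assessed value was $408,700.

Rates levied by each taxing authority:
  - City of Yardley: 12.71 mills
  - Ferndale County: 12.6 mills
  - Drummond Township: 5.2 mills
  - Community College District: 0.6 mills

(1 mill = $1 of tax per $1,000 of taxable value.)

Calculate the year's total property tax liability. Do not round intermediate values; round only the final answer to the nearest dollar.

$12,592

Uncapped assessed value = $1,445,609 × 0.28 = $404,770.52
Cap limit = $408,700 × 1.04 = $425,048
Taxable assessed value = min($404,770.52, $425,048) = $404,770.52 (cap does not bind)
City of Yardley: $404,770.52 × 0.01271 = $5,144.6333092
Ferndale County: $404,770.52 × 0.0126 = $5,100.108552
Drummond Township: $404,770.52 × 0.0052 = $2,104.806704
Community College District: $404,770.52 × 0.0006 = $242.862312
Total = $12,592.4108772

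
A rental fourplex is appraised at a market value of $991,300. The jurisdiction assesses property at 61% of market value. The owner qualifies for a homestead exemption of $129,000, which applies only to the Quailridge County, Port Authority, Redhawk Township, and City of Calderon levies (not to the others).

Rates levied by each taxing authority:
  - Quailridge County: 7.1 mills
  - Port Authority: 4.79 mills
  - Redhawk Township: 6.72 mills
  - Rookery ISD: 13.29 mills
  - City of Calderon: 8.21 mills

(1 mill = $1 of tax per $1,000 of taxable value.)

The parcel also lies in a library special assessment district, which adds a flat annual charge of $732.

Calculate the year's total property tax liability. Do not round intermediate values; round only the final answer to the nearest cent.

Assessed value = $991,300 × 0.61 = $604,693
Quailridge County: ($604,693 − $129,000) × 0.0071 = $475,693 × 0.0071 = $3,377.4203
Port Authority: ($604,693 − $129,000) × 0.00479 = $475,693 × 0.00479 = $2,278.56947
Redhawk Township: ($604,693 − $129,000) × 0.00672 = $475,693 × 0.00672 = $3,196.65696
Rookery ISD: $604,693 × 0.01329 = $8,036.36997
City of Calderon: ($604,693 − $129,000) × 0.00821 = $475,693 × 0.00821 = $3,905.43953
Levies subtotal = $20,794.45623
Total = $20,794.45623 + $732 = $21,526.45623

$21,526.46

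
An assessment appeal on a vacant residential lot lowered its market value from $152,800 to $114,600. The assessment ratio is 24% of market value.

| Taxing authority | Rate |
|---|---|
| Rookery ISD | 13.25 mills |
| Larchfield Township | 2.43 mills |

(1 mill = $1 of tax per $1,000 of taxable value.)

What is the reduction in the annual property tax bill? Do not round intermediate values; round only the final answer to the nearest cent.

Old assessed value = $152,800 × 0.24 = $36,672
New assessed value = $114,600 × 0.24 = $27,504
Combined rate = 0.01325 + 0.00243 = 0.01568
Old tax = $36,672 × 0.01568 = $575.01696
New tax = $27,504 × 0.01568 = $431.26272
Reduction = $575.01696 − $431.26272 = $143.75424

$143.75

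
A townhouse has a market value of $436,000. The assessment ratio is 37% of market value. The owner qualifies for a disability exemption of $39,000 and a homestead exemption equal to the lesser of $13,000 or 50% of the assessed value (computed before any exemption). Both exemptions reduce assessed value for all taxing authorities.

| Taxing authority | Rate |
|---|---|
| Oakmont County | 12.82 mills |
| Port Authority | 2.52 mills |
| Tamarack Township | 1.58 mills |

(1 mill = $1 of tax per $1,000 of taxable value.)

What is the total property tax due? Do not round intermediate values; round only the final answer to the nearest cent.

$1,849.69

Assessed value = $436,000 × 0.37 = $161,320
Homestead exemption = min($13,000, 50% × $161,320) = min($13,000, $80,660) = $13,000 (dollar cap binds)
Taxable value = $161,320 − $39,000 − $13,000 = $109,320
Oakmont County: $109,320 × 0.01282 = $1,401.4824
Port Authority: $109,320 × 0.00252 = $275.4864
Tamarack Township: $109,320 × 0.00158 = $172.7256
Total = $1,849.6944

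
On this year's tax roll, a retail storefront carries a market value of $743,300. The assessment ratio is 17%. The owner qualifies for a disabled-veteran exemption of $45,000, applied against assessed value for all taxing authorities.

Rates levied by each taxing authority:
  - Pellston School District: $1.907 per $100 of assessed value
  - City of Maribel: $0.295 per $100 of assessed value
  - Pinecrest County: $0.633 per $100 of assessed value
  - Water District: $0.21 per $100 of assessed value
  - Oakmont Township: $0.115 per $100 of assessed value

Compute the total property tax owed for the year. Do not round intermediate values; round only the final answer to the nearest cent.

$2,571.01

Assessed value = $743,300 × 0.17 = $126,361
Taxable value = $126,361 − $45,000 = $81,361
Pellston School District: $81,361 × 0.01907 = $1,551.55427
City of Maribel: $81,361 × 0.00295 = $240.01495
Pinecrest County: $81,361 × 0.00633 = $515.01513
Water District: $81,361 × 0.0021 = $170.8581
Oakmont Township: $81,361 × 0.00115 = $93.56515
Total = $1,551.55427 + $240.01495 + $515.01513 + $170.8581 + $93.56515 = $2,571.0076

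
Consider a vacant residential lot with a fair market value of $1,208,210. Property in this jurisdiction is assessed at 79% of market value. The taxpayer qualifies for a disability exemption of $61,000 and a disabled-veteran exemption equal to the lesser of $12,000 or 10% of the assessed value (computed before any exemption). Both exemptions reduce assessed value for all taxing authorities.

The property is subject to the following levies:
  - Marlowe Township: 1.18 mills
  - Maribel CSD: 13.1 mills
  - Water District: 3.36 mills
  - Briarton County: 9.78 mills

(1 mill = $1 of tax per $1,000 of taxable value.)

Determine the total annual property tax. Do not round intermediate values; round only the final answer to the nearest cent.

$24,170.34

Assessed value = $1,208,210 × 0.79 = $954,485.9
Disabled-veteran exemption = min($12,000, 10% × $954,485.9) = min($12,000, $95,448.59) = $12,000 (dollar cap binds)
Taxable value = $954,485.9 − $61,000 − $12,000 = $881,485.9
Marlowe Township: $881,485.9 × 0.00118 = $1,040.153362
Maribel CSD: $881,485.9 × 0.0131 = $11,547.46529
Water District: $881,485.9 × 0.00336 = $2,961.792624
Briarton County: $881,485.9 × 0.00978 = $8,620.932102
Total = $24,170.343378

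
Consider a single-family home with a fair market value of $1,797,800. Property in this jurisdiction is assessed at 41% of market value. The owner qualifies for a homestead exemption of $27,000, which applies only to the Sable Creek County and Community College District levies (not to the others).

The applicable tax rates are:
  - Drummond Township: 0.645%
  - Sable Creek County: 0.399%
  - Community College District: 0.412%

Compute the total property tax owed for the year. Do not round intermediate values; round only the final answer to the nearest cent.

Assessed value = $1,797,800 × 0.41 = $737,098
Drummond Township: $737,098 × 0.00645 = $4,754.2821
Sable Creek County: ($737,098 − $27,000) × 0.00399 = $710,098 × 0.00399 = $2,833.29102
Community College District: ($737,098 − $27,000) × 0.00412 = $710,098 × 0.00412 = $2,925.60376
Total = $10,513.17688

$10,513.18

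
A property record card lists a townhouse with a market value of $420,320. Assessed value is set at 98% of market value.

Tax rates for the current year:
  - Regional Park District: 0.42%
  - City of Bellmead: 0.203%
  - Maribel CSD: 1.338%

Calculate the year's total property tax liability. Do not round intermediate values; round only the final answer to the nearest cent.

Assessed value = $420,320 × 0.98 = $411,913.6
Regional Park District: $411,913.6 × 0.0042 = $1,730.03712
City of Bellmead: $411,913.6 × 0.00203 = $836.184608
Maribel CSD: $411,913.6 × 0.01338 = $5,511.403968
Total = $1,730.03712 + $836.184608 + $5,511.403968 = $8,077.625696

$8,077.63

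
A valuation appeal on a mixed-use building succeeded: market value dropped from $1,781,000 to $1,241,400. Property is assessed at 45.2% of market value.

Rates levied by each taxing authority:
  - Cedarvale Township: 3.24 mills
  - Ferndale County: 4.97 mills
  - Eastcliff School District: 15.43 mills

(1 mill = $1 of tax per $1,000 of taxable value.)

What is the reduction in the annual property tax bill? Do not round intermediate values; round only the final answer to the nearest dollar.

$5,766

Old assessed value = $1,781,000 × 0.452 = $805,012
New assessed value = $1,241,400 × 0.452 = $561,112.8
Combined rate = 0.00324 + 0.00497 + 0.01543 = 0.02364
Old tax = $805,012 × 0.02364 = $19,030.48368
New tax = $561,112.8 × 0.02364 = $13,264.706592
Reduction = $19,030.48368 − $13,264.706592 = $5,765.777088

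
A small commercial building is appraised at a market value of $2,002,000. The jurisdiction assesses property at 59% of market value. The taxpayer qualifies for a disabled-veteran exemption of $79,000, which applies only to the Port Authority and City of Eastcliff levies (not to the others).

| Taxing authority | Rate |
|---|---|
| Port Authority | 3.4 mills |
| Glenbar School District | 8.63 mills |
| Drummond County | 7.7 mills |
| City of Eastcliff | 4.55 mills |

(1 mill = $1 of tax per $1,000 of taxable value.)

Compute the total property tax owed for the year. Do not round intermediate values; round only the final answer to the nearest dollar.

Assessed value = $2,002,000 × 0.59 = $1,181,180
Port Authority: ($1,181,180 − $79,000) × 0.0034 = $1,102,180 × 0.0034 = $3,747.412
Glenbar School District: $1,181,180 × 0.00863 = $10,193.5834
Drummond County: $1,181,180 × 0.0077 = $9,095.086
City of Eastcliff: ($1,181,180 − $79,000) × 0.00455 = $1,102,180 × 0.00455 = $5,014.919
Total = $28,051.0004

$28,051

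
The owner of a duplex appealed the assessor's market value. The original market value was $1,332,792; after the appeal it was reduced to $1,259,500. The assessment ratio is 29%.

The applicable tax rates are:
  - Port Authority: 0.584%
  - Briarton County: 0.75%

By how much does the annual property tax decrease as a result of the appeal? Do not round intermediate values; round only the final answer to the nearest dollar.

Old assessed value = $1,332,792 × 0.29 = $386,509.68
New assessed value = $1,259,500 × 0.29 = $365,255
Combined rate = 0.00584 + 0.0075 = 0.01334
Old tax = $386,509.68 × 0.01334 = $5,156.0391312
New tax = $365,255 × 0.01334 = $4,872.5017
Reduction = $5,156.0391312 − $4,872.5017 = $283.5374312

$284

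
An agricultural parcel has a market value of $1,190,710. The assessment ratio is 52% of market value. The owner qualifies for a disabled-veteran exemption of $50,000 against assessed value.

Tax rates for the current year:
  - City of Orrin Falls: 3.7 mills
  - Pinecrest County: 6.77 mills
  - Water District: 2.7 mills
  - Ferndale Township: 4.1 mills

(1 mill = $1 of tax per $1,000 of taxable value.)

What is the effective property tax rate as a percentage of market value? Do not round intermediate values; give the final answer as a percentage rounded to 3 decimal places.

Assessed value = $1,190,710 × 0.52 = $619,169.2
Taxable value = $619,169.2 − $50,000 = $569,169.2
City of Orrin Falls: $569,169.2 × 0.0037 = $2,105.92604
Pinecrest County: $569,169.2 × 0.00677 = $3,853.275484
Water District: $569,169.2 × 0.0027 = $1,536.75684
Ferndale Township: $569,169.2 × 0.0041 = $2,333.59372
Total tax = $9,829.552084
Effective rate = $9,829.552084 ÷ $1,190,710 = 0.826% of market value

0.826%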